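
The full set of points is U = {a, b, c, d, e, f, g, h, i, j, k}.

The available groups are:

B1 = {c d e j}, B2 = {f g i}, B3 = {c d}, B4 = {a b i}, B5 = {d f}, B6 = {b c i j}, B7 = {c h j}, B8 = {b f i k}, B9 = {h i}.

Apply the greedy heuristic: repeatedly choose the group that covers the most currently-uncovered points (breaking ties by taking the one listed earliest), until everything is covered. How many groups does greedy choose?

5

Greedy: pick B1 (covers 4 new) → pick B8 (covers 4 new) → pick B2 (covers 1 new) → pick B4 (covers 1 new) → pick B7 (covers 1 new). Total picks: 5.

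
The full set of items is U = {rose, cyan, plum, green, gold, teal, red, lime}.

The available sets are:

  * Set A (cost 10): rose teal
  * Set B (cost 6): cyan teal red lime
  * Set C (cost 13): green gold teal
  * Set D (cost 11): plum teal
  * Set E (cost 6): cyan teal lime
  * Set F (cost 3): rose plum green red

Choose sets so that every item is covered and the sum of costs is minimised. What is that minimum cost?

C, E, F together cover every item (C ∪ E ∪ F = {rose, cyan, plum, green, gold, teal, red, lime}); total cost 13 + 6 + 3 = 22.
No covering selection has total cost below 22.

22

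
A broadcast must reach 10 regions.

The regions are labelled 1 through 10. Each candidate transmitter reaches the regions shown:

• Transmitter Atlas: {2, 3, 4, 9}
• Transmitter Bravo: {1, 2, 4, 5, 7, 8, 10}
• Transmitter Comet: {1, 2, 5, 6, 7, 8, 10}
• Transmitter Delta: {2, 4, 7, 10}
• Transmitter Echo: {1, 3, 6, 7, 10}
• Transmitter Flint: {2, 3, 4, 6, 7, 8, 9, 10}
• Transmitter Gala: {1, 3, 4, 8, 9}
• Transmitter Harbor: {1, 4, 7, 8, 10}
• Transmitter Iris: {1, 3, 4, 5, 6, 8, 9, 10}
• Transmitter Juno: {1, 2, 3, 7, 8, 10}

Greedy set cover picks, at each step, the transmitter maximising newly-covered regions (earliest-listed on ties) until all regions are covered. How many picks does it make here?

Greedy: pick Flint (covers 8 new) → pick Bravo (covers 2 new). Total picks: 2.

2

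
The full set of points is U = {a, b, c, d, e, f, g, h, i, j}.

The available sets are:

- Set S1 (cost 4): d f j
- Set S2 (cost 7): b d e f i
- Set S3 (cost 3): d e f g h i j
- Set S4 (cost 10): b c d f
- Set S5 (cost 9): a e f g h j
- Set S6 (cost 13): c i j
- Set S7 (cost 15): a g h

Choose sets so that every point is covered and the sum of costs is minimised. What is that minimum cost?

S3, S4, S5 together cover every point (S3 ∪ S4 ∪ S5 = {a, b, c, d, e, f, g, h, i, j}); total cost 3 + 10 + 9 = 22.
No covering selection has total cost below 22.

22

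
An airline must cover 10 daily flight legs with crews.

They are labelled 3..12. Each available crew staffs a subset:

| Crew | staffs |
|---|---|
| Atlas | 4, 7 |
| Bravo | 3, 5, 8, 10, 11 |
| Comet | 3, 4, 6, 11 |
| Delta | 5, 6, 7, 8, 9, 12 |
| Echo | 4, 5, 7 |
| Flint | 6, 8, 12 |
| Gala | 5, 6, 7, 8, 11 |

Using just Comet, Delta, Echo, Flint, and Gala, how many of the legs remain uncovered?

1

Union of Comet, Delta, Echo, Flint, Gala = {3, 4, 5, 6, 7, 8, 9, 11, 12}.
Not covered: 10 — 1 leg.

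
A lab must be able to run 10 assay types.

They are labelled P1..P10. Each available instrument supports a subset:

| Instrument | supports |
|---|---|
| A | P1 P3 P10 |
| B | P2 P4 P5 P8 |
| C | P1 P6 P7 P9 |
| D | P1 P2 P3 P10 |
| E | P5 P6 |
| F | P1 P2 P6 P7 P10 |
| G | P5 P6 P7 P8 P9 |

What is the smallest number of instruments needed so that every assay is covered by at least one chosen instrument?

3

B and D and G together: B ∪ D ∪ G = {P1, P2, P3, P4, P5, P6, P7, P8, P9, P10} — every assay is covered.
Only B contains P4, so B is forced; the remaining 6 assays need at least 2 more instruments (each remaining instrument adds at most 4) — so at least 3 instruments are needed, and 3 is optimal.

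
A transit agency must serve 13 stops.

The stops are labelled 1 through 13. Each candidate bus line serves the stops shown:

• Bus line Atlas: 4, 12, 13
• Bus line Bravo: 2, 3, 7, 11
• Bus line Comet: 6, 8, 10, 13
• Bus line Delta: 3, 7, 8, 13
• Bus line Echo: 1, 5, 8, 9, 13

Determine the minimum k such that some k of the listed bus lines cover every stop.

4

Atlas and Bravo and Comet and Echo together: Atlas ∪ Bravo ∪ Comet ∪ Echo = {1, 2, 3, 4, 5, 6, 7, 8, 9, 10, 11, 12, 13} — every stop is covered.
Only Atlas contains 4, so Atlas is forced; the remaining 10 stops need at least 3 more bus lines (each remaining bus line adds at most 4) — so at least 4 bus lines are needed, and 4 is optimal.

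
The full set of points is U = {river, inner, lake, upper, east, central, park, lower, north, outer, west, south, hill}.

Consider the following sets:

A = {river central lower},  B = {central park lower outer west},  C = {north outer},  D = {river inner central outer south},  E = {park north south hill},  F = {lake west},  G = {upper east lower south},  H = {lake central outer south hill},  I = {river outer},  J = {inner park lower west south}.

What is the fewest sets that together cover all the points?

D and E and F and G together: D ∪ E ∪ F ∪ G = {river, inner, lake, upper, east, central, park, lower, north, outer, west, south, hill} — every point is covered.
Only G contains upper, so G is forced; the remaining 9 points need at least 3 more sets (each remaining set adds at most 4) — so at least 4 sets are needed, and 4 is optimal.

4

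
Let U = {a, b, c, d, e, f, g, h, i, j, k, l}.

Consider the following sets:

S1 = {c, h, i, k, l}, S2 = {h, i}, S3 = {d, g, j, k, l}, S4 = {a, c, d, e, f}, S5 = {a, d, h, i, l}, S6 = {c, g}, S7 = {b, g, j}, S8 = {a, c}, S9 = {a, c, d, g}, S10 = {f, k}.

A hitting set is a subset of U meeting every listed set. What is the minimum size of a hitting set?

4

T = {a, f, g, h} meets every set (each contains at least one member of T), and |T| = 4.
The sets S2, S7, S8, S10 are pairwise disjoint, so any hitting set needs a separate item for each — at least 4. Hence 4 is optimal.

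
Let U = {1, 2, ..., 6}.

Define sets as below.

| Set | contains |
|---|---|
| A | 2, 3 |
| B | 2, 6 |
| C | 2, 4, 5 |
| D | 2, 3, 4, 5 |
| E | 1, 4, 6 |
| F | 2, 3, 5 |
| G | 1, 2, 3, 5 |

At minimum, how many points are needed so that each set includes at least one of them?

2

The 2 points {1, 2} hit every set.
The sets A, E are pairwise disjoint, so any hitting set needs a separate point for each — at least 2. Hence 2 is optimal.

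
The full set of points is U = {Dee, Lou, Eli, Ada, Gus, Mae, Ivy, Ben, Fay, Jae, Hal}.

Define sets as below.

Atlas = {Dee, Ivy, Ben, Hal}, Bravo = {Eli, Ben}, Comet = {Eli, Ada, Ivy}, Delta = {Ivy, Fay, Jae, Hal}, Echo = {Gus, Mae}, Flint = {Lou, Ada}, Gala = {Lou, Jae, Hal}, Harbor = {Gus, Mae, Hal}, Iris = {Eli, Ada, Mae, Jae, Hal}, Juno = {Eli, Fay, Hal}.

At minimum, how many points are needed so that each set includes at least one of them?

4

The 4 points {Eli, Ada, Gus, Hal} hit every set.
The sets Bravo, Delta, Echo, Flint are pairwise disjoint, so any hitting set needs a separate point for each — at least 4. Hence 4 is optimal.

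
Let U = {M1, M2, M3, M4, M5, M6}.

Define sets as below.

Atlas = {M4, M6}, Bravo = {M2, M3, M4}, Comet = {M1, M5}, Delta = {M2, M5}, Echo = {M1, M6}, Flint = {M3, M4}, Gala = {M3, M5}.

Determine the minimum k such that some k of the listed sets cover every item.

Take {Bravo, Comet, Echo}. Their union is {M1, M2, M3, M4, M5, M6}, which is all 6 items.
No 2 of the 7 sets cover everything (all 21 combinations miss at least one item), so 3 is optimal.

3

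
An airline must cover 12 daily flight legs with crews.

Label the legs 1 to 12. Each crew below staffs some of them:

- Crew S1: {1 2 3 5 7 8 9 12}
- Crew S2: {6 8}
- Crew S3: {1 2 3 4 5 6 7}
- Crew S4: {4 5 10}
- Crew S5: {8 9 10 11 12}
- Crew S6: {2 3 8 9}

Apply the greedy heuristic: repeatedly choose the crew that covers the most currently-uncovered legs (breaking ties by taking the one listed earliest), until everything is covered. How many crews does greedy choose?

3

Greedy: pick S1 (covers 8 new) → pick S3 (covers 2 new) → pick S5 (covers 2 new). Total picks: 3.
(The true minimum cover uses only 2 crews, so greedy is not optimal here.)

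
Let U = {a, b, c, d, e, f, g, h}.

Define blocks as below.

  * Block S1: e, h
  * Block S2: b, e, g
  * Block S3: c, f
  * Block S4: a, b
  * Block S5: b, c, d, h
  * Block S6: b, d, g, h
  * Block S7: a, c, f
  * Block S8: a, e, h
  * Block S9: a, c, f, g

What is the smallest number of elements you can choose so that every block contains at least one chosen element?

Take T = {b, f, h}. Each listed block contains at least one of these, so T is a hitting set of size 3.
The blocks S1, S3, S4 are pairwise disjoint, so any hitting set needs a separate element for each — at least 3. Hence 3 is optimal.

3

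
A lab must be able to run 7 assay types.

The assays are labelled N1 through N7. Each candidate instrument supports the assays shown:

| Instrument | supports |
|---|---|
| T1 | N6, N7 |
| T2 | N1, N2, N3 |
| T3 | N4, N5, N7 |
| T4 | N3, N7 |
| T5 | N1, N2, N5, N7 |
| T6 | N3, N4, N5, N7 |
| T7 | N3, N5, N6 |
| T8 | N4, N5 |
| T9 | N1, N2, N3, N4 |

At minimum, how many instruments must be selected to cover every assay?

3

T1 and T5 and T6 together: T1 ∪ T5 ∪ T6 = {N1, N2, N3, N4, N5, N6, N7} — every assay is covered.
No 2 of the 9 instruments cover everything (all 36 combinations miss at least one assay), so 3 is optimal.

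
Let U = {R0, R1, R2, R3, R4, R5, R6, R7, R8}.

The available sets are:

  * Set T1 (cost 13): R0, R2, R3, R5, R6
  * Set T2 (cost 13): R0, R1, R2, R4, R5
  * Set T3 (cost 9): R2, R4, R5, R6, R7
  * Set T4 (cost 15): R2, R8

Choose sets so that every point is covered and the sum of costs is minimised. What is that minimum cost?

50

T1, T2, T3, T4 together cover every point (T1 ∪ T2 ∪ T3 ∪ T4 = {R0, R1, R2, R3, R4, R5, R6, R7, R8}); total cost 13 + 13 + 9 + 15 = 50.
No covering selection has total cost below 50.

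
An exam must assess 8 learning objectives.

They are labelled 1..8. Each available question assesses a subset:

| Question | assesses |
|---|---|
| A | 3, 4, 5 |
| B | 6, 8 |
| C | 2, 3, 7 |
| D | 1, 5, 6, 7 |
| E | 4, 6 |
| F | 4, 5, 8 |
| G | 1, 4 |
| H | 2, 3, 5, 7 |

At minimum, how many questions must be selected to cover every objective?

3

Take {C, D, F}. Their union is {1, 2, 3, 4, 5, 6, 7, 8}, which is all 8 objectives.
No 2 of the 8 questions cover everything (all 28 combinations miss at least one objective), so 3 is optimal.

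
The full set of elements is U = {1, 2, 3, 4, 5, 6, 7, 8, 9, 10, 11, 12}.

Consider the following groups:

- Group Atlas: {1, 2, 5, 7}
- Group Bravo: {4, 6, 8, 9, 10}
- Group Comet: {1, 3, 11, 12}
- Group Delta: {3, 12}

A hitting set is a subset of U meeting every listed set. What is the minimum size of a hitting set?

3

H = {5, 6, 12} meets every group (each contains at least one member of H), and |H| = 3.
The groups Atlas, Bravo, Delta are pairwise disjoint, so any hitting set needs a separate element for each — at least 3. Hence 3 is optimal.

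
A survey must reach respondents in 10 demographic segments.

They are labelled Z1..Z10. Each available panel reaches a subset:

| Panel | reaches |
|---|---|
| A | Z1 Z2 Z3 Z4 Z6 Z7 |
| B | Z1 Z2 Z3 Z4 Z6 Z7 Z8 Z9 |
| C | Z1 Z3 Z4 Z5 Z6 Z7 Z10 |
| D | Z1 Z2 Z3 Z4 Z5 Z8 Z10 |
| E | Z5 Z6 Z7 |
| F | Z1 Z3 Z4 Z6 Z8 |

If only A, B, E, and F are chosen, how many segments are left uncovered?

Union of A, B, E, F = {Z1, Z2, Z3, Z4, Z5, Z6, Z7, Z8, Z9}.
Not covered: Z10 — 1 segment.

1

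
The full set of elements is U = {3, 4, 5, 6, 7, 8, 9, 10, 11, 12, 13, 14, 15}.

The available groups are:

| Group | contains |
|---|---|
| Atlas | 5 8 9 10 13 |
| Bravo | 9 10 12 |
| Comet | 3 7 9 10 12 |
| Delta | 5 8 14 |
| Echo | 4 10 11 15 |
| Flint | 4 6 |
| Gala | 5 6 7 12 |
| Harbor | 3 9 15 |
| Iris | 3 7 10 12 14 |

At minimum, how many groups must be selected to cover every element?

Atlas and Echo and Flint and Iris together: Atlas ∪ Echo ∪ Flint ∪ Iris = {3, 4, 5, 6, 7, 8, 9, 10, 11, 12, 13, 14, 15} — every element is covered.
Only Echo contains 11, so Echo is forced; the remaining 9 elements need at least 3 more groups (each remaining group adds at most 4) — so at least 4 groups are needed, and 4 is optimal.

4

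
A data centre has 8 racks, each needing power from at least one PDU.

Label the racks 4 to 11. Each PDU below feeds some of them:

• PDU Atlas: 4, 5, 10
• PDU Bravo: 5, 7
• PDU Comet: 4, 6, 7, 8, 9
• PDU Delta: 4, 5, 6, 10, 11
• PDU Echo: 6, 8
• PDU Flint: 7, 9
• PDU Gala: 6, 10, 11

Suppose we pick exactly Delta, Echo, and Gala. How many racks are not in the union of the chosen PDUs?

2

Union of Delta, Echo, Gala = {4, 5, 6, 8, 10, 11}.
Not covered: 7, 9 — 2 racks.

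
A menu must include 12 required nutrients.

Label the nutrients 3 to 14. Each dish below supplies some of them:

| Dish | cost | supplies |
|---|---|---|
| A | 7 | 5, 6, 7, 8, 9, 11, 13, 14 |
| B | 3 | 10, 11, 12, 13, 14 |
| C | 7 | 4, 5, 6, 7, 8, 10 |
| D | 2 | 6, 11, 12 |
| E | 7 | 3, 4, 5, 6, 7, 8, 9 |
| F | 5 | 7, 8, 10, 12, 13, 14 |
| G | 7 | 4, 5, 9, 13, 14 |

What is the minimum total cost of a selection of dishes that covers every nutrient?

B, E together cover every nutrient (B ∪ E = {3, 4, 5, 6, 7, 8, 9, 10, 11, 12, 13, 14}); total cost 3 + 7 = 10.
No covering selection has total cost below 10.

10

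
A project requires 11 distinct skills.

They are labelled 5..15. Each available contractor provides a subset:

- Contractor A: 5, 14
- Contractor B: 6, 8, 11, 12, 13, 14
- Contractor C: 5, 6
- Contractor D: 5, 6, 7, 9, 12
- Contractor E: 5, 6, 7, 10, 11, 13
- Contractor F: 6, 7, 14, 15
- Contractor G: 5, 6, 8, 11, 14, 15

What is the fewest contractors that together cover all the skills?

3

Take {D, E, G}. Their union is {5, 6, 7, 8, 9, 10, 11, 12, 13, 14, 15}, which is all 11 skills.
Only D contains 9, so D is forced; the remaining 6 skills need at least 2 more contractors (each remaining contractor adds at most 4) — so at least 3 contractors are needed, and 3 is optimal.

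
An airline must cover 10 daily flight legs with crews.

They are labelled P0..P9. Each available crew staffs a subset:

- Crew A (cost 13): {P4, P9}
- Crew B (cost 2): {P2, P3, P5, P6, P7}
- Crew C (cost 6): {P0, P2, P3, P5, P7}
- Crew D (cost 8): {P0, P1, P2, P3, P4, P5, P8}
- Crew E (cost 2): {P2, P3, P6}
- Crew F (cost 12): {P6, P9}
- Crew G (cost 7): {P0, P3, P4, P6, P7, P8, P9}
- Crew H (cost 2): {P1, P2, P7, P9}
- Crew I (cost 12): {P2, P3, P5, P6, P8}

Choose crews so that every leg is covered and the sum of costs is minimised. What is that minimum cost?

B, G, H together cover every leg (B ∪ G ∪ H = {P0, P1, P2, P3, P4, P5, P6, P7, P8, P9}); total cost 2 + 7 + 2 = 11.
No covering selection has total cost below 11.

11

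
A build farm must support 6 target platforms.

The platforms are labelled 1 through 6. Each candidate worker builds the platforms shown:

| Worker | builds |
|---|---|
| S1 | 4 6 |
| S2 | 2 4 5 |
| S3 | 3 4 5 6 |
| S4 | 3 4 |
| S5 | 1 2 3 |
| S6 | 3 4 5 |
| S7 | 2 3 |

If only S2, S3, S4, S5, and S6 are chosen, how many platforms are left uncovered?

Union of S2, S3, S4, S5, S6 = {1, 2, 3, 4, 5, 6} — that's every platform, so 0 are uncovered.

0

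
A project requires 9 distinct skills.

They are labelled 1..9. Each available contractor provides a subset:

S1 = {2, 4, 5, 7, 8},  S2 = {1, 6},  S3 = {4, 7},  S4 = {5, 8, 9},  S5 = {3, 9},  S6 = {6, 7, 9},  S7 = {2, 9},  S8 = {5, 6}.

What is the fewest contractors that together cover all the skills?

S1 and S2 and S5 together: S1 ∪ S2 ∪ S5 = {1, 2, 3, 4, 5, 6, 7, 8, 9} — every skill is covered.
Only S2 contains 1, so S2 is forced; the remaining 7 skills need at least 2 more contractors (each remaining contractor adds at most 5) — so at least 3 contractors are needed, and 3 is optimal.

3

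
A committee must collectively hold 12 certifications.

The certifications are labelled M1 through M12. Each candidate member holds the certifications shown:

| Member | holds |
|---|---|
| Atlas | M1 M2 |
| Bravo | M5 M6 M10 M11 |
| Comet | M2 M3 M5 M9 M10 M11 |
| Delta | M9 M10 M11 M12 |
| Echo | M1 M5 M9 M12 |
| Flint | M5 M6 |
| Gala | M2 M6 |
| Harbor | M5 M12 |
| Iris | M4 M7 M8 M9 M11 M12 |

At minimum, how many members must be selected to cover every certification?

4

Comet and Echo and Flint and Iris together: Comet ∪ Echo ∪ Flint ∪ Iris = {M1, M2, M3, M4, M5, M6, M7, M8, M9, M10, M11, M12} — every certification is covered.
No 3 of the 9 members cover everything (all 84 combinations miss at least one certification), so 4 is optimal.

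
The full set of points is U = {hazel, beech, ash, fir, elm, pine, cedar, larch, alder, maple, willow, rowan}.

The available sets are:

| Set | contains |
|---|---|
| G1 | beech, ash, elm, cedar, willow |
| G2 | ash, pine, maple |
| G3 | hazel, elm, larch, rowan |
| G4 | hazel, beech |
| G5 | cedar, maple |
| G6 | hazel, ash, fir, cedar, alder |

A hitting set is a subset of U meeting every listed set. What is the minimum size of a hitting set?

3

The 3 points {hazel, ash, cedar} hit every set.
No choice of 2 points meets every set, so 3 is the minimum.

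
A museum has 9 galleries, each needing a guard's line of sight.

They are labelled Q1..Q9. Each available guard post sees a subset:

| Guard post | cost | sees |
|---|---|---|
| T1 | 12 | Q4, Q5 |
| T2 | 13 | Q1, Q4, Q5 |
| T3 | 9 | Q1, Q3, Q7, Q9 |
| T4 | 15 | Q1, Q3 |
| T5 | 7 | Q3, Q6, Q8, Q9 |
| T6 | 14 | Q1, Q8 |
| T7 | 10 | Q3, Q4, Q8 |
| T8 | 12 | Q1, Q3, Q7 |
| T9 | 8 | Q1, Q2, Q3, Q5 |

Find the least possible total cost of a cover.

34

T3, T5, T7, T9 together cover every gallery (T3 ∪ T5 ∪ T7 ∪ T9 = {Q1, Q2, Q3, Q4, Q5, Q6, Q7, Q8, Q9}); total cost 9 + 7 + 10 + 8 = 34.
No covering selection has total cost below 34.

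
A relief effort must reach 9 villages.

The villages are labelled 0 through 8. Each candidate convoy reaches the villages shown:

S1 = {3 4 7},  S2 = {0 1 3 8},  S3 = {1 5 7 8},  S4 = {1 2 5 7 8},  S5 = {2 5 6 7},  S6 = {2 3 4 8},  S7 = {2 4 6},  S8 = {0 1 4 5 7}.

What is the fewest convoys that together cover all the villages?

Take {S2, S5, S8}. Their union is {0, 1, 2, 3, 4, 5, 6, 7, 8}, which is all 9 villages.
No 2 of the 8 convoys cover everything (all 28 combinations miss at least one village), so 3 is optimal.

3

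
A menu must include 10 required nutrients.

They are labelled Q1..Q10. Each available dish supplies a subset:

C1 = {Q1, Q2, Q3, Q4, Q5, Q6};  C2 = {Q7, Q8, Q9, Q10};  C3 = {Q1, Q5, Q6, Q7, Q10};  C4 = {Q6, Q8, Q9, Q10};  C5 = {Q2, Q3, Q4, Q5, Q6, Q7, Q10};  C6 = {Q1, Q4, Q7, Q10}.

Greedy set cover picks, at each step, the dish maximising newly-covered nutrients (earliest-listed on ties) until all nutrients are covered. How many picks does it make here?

Greedy: pick C5 (covers 7 new) → pick C2 (covers 2 new) → pick C1 (covers 1 new). Total picks: 3.
(The true minimum cover uses only 2 dishes, so greedy is not optimal here.)

3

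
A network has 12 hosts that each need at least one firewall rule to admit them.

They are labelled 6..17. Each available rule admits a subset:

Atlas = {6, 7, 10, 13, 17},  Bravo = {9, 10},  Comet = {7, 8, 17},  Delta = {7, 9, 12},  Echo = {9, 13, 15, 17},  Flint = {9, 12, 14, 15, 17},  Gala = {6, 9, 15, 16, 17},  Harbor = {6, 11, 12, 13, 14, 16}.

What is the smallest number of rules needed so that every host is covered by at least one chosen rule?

4

Bravo and Comet and Echo and Harbor together: Bravo ∪ Comet ∪ Echo ∪ Harbor = {6, 7, 8, 9, 10, 11, 12, 13, 14, 15, 16, 17} — every host is covered.
No 3 of the 8 rules cover everything (all 56 combinations miss at least one host), so 4 is optimal.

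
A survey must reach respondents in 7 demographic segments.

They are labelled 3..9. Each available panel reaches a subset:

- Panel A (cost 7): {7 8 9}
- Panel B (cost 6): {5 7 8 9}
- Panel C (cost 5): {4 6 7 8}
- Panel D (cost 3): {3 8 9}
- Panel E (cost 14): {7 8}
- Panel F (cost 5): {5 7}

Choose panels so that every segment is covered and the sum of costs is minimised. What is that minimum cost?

13

C, D, F together cover every segment (C ∪ D ∪ F = {3, 4, 5, 6, 7, 8, 9}); total cost 5 + 3 + 5 = 13.
No covering selection has total cost below 13.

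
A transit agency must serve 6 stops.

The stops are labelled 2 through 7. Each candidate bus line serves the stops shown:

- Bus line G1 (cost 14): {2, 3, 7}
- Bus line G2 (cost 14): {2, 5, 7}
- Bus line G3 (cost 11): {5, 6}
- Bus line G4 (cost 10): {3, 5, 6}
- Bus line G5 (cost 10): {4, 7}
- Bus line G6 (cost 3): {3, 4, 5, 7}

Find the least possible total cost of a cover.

27

G2, G4, G6 together cover every stop (G2 ∪ G4 ∪ G6 = {2, 3, 4, 5, 6, 7}); total cost 14 + 10 + 3 = 27.
No covering selection has total cost below 27.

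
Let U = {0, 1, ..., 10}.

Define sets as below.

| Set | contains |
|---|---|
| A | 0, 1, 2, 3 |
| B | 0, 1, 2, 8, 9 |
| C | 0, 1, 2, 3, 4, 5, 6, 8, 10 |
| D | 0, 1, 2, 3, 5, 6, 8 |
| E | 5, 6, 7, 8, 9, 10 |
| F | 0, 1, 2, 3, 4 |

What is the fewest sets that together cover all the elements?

2

Take {C, E}. Their union is {0, 1, 2, 3, 4, 5, 6, 7, 8, 9, 10}, which is all 11 elements.
No single set has all 11 elements (the largest, C, has 9), so 2 is optimal.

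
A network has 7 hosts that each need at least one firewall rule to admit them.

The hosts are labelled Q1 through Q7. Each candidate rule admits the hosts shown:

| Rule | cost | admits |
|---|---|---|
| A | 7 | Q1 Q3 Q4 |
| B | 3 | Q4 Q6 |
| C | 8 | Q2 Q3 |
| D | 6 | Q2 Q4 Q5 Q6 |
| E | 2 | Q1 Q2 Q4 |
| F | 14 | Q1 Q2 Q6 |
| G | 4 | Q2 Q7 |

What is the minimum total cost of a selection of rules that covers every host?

A, D, G together cover every host (A ∪ D ∪ G = {Q1, Q2, Q3, Q4, Q5, Q6, Q7}); total cost 7 + 6 + 4 = 17.
The greedy pick E, B, G, D, A costs 22; no covering selection beats 17.

17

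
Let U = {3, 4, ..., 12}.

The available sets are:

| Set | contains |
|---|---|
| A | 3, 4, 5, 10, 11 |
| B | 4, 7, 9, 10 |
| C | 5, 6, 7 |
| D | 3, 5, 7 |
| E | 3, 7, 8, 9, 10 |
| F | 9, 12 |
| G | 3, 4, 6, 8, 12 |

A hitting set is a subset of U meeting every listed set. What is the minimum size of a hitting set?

H = {7, 10, 12} meets every set (each contains at least one member of H), and |H| = 3.
No choice of 2 elements meets every set, so 3 is the minimum.

3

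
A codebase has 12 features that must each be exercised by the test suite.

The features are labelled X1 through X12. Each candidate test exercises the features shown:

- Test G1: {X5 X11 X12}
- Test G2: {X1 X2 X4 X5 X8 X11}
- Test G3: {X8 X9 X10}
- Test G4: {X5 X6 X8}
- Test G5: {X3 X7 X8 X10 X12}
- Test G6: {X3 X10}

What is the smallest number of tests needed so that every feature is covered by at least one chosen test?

G2 and G3 and G4 and G5 together: G2 ∪ G3 ∪ G4 ∪ G5 = {X1, X2, X3, X4, X5, X6, X7, X8, X9, X10, X11, X12} — every feature is covered.
Only G4 contains X6, so G4 is forced; the remaining 9 features need at least 3 more tests (each remaining test adds at most 4) — so at least 4 tests are needed, and 4 is optimal.

4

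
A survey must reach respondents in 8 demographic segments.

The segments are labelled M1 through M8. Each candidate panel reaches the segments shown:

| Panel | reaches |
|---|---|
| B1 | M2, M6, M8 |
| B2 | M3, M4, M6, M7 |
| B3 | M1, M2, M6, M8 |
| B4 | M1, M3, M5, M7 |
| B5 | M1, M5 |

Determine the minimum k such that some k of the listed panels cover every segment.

Take {B1, B2, B4}. Their union is {M1, M2, M3, M4, M5, M6, M7, M8}, which is all 8 segments.
Only B2 contains M4, so B2 is forced; the remaining 4 segments need at least 2 more panels (each remaining panel adds at most 3) — so at least 3 panels are needed, and 3 is optimal.

3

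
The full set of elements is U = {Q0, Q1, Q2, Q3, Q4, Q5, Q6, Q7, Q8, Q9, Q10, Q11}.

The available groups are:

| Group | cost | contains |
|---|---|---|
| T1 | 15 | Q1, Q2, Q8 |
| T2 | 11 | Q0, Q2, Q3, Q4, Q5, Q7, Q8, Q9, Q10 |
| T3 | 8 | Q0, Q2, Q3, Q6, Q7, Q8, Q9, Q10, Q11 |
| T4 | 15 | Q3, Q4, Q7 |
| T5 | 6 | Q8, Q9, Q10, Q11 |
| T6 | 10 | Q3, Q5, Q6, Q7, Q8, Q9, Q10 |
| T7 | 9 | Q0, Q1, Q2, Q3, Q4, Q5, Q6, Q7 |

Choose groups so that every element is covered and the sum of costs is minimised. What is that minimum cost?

15

T5, T7 together cover every element (T5 ∪ T7 = {Q0, Q1, Q2, Q3, Q4, Q5, Q6, Q7, Q8, Q9, Q10, Q11}); total cost 6 + 9 = 15.
The greedy pick T3, T7 costs 17; no covering selection beats 15.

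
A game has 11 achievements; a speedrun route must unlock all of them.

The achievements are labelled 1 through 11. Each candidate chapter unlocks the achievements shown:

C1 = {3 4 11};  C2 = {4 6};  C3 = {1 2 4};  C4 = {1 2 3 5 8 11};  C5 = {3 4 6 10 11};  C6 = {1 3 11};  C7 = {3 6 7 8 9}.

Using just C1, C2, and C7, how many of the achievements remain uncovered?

4

Union of C1, C2, C7 = {3, 4, 6, 7, 8, 9, 11}.
Not covered: 1, 2, 5, 10 — 4 achievements.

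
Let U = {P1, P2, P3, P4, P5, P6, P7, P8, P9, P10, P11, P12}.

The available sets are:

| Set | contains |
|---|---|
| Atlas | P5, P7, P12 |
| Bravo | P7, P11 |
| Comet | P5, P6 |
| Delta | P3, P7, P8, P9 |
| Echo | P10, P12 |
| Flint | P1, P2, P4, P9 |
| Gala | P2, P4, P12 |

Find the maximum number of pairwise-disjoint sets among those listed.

Bravo, Comet, Echo, Flint are pairwise disjoint (Bravo={P7,P11}; Comet={P5,P6}; Echo={P10,P12}; Flint={P1,P2,P4,P9}).
Every remaining set overlaps one of these, and no 5 of the listed sets are pairwise disjoint, so 4 is the maximum.

4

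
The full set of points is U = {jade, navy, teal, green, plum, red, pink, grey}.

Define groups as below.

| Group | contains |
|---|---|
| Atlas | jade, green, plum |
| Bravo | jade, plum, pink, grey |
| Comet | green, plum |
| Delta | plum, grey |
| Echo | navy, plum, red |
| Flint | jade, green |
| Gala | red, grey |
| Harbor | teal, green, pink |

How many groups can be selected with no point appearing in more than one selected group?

2

Delta, Flint are pairwise disjoint (Delta={plum,grey}; Flint={jade,green}).
Every remaining group overlaps one of these, and no 3 of the listed groups are pairwise disjoint, so 2 is the maximum.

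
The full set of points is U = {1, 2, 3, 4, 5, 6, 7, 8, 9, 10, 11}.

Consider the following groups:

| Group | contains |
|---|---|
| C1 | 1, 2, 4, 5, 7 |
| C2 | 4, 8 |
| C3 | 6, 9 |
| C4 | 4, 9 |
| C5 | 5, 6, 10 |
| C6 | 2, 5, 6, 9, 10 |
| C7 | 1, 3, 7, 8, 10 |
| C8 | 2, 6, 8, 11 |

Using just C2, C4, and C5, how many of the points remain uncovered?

Union of C2, C4, C5 = {4, 5, 6, 8, 9, 10}.
Not covered: 1, 2, 3, 7, 11 — 5 points.

5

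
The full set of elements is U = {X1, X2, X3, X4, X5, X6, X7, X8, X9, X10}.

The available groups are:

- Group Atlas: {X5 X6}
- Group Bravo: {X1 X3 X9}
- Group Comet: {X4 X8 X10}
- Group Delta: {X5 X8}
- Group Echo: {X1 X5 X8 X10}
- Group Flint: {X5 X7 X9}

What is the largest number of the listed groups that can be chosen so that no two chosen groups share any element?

3

Atlas, Bravo, Comet are pairwise disjoint (Atlas={X5,X6}; Bravo={X1,X3,X9}; Comet={X4,X8,X10}).
Every remaining group overlaps one of these, and no 4 of the listed groups are pairwise disjoint, so 3 is the maximum.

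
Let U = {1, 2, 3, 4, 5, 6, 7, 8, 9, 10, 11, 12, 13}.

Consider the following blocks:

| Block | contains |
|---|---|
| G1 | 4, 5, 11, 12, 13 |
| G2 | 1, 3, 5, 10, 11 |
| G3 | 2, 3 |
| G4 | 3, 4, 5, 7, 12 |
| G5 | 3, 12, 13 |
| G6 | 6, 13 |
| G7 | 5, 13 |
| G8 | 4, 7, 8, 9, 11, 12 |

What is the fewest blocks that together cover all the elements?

4

Take {G2, G3, G6, G8}. Their union is {1, 2, 3, 4, 5, 6, 7, 8, 9, 10, 11, 12, 13}, which is all 13 elements.
No 3 of the 8 blocks cover everything (all 56 combinations miss at least one element), so 4 is optimal.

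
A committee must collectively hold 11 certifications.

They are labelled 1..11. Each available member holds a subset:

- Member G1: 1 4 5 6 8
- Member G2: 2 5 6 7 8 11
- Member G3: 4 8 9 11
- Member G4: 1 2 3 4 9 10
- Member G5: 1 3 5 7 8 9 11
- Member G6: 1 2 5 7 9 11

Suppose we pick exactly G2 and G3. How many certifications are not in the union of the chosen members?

3

Union of G2, G3 = {2, 4, 5, 6, 7, 8, 9, 11}.
Not covered: 1, 3, 10 — 3 certifications.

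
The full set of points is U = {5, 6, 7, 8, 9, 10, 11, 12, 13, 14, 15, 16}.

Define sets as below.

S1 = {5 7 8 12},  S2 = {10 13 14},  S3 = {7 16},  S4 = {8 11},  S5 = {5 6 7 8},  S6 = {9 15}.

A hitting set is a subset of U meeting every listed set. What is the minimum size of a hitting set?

4

H = {7, 10, 11, 15} meets every set (each contains at least one member of H), and |H| = 4.
The sets S2, S3, S4, S6 are pairwise disjoint, so any hitting set needs a separate point for each — at least 4. Hence 4 is optimal.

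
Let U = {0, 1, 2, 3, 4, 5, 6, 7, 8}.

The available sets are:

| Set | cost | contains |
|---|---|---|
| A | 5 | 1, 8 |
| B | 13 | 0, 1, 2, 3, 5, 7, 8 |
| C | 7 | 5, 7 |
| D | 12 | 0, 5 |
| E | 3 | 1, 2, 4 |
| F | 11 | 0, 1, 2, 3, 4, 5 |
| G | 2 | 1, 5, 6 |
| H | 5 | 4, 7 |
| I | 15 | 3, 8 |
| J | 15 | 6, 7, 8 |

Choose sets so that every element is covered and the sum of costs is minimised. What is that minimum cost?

18

B, E, G together cover every element (B ∪ E ∪ G = {0, 1, 2, 3, 4, 5, 6, 7, 8}); total cost 13 + 3 + 2 = 18.
No covering selection has total cost below 18.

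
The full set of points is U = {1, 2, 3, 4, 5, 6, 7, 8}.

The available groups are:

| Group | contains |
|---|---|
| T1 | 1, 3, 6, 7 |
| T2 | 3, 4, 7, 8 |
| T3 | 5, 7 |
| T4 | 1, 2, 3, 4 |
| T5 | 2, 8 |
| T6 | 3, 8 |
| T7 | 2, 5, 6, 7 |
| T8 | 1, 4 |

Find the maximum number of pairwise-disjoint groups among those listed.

3

T3, T6, T8 are pairwise disjoint (T3={5,7}; T6={3,8}; T8={1,4}).
Every remaining group overlaps one of these, and no 4 of the listed groups are pairwise disjoint, so 3 is the maximum.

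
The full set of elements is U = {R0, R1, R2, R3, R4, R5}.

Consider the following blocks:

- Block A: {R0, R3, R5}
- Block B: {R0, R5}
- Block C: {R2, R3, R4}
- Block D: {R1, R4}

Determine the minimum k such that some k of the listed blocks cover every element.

3

A, C, and D cover everything between them: the union {R0, R1, R2, R3, R4, R5} is all of U.
Only D contains R1, so D is forced; the remaining 4 elements need at least 2 more blocks (each remaining block adds at most 3) — so at least 3 blocks are needed, and 3 is optimal.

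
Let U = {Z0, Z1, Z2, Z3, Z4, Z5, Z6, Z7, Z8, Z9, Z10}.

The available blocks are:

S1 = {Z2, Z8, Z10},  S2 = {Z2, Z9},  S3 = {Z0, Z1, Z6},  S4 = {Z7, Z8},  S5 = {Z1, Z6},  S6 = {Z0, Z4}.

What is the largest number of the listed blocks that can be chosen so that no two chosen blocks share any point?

4

S2, S4, S5, S6 are pairwise disjoint (S2={Z2,Z9}; S4={Z7,Z8}; S5={Z1,Z6}; S6={Z0,Z4}).
Every remaining block overlaps one of these, and no 5 of the listed blocks are pairwise disjoint, so 4 is the maximum.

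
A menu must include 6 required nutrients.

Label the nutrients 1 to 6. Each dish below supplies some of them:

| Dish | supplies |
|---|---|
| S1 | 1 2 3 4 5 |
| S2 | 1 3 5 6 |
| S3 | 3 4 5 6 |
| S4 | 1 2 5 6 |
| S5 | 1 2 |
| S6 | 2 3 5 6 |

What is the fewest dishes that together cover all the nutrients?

S1 and S6 together: S1 ∪ S6 = {1, 2, 3, 4, 5, 6} — every nutrient is covered.
No single dish has all 6 nutrients (the largest, S1, has 5), so 2 is optimal.

2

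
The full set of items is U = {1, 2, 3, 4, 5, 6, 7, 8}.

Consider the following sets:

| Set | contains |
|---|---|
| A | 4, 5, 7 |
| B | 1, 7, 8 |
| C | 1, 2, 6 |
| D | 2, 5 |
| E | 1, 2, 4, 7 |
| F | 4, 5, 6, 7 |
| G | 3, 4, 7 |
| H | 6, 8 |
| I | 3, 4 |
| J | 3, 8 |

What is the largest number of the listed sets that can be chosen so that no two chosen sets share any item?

D, G, H are pairwise disjoint (D={2,5}; G={3,4,7}; H={6,8}).
Every remaining set overlaps one of these, and no 4 of the listed sets are pairwise disjoint, so 3 is the maximum.

3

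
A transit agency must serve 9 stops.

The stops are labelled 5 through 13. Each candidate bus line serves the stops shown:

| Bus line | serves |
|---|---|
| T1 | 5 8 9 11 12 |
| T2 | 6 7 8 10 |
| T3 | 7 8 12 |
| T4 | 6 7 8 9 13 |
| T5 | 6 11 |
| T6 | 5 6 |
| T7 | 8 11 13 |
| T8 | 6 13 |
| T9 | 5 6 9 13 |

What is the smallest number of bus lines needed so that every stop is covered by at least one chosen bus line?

3

Take {T1, T2, T7}. Their union is {5, 6, 7, 8, 9, 10, 11, 12, 13}, which is all 9 stops.
Only T2 contains 10, so T2 is forced; the remaining 5 stops need at least 2 more bus lines (each remaining bus line adds at most 4) — so at least 3 bus lines are needed, and 3 is optimal.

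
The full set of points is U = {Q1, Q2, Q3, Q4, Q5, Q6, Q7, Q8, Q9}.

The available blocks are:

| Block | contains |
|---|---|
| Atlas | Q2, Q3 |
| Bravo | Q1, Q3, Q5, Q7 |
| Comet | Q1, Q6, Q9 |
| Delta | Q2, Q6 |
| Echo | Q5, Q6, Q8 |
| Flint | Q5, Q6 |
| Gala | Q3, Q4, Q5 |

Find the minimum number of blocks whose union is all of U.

5

Take {Bravo, Comet, Delta, Echo, Gala}. Their union is {Q1, Q2, Q3, Q4, Q5, Q6, Q7, Q8, Q9}, which is all 9 points.
No 4 of the 7 blocks cover everything (all 35 combinations miss at least one point), so 5 is optimal.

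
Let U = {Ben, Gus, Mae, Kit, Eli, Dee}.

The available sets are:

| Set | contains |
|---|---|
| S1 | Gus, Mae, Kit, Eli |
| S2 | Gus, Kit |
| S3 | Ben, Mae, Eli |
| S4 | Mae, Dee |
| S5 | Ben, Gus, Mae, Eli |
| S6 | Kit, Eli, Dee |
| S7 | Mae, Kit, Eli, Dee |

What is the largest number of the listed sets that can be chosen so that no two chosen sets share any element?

2

S2, S3 are pairwise disjoint (S2={Gus,Kit}; S3={Ben,Mae,Eli}).
Every remaining set overlaps one of these, and no 3 of the listed sets are pairwise disjoint, so 2 is the maximum.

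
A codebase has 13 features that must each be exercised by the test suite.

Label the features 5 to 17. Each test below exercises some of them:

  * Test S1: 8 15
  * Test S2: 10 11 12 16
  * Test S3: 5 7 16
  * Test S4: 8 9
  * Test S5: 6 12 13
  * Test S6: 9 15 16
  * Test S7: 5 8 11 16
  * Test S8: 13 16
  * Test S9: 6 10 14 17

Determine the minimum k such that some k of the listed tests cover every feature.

Take {S3, S5, S6, S7, S9}. Their union is {5, 6, 7, 8, 9, 10, 11, 12, 13, 14, 15, 16, 17}, which is all 13 features.
No 4 of the 9 tests cover everything (all 126 combinations miss at least one feature), so 5 is optimal.

5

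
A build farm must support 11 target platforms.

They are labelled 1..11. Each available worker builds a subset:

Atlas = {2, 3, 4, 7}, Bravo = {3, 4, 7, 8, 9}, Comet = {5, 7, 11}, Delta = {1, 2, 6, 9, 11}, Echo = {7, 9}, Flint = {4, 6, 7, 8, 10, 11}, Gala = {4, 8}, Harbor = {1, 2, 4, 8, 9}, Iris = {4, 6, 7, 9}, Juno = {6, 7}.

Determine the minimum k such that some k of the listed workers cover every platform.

4

Bravo and Comet and Delta and Flint together: Bravo ∪ Comet ∪ Delta ∪ Flint = {1, 2, 3, 4, 5, 6, 7, 8, 9, 10, 11} — every platform is covered.
No 3 of the 10 workers cover everything (all 120 combinations miss at least one platform), so 4 is optimal.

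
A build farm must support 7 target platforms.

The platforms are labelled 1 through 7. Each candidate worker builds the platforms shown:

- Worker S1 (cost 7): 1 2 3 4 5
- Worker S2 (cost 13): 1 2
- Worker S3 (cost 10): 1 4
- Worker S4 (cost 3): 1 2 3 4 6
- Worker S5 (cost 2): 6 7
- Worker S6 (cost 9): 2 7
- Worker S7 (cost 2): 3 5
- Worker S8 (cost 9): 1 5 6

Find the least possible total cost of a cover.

S4, S5, S7 together cover every platform (S4 ∪ S5 ∪ S7 = {1, 2, 3, 4, 5, 6, 7}); total cost 3 + 2 + 2 = 7.
No covering selection has total cost below 7.

7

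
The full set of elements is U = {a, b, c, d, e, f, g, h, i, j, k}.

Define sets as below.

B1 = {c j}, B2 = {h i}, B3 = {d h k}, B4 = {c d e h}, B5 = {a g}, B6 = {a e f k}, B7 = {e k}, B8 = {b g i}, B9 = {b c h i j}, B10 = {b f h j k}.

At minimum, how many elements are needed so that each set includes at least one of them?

4

T = {g, h, j, k} meets every set (each contains at least one member of T), and |T| = 4.
The sets B1, B2, B5, B7 are pairwise disjoint, so any hitting set needs a separate element for each — at least 4. Hence 4 is optimal.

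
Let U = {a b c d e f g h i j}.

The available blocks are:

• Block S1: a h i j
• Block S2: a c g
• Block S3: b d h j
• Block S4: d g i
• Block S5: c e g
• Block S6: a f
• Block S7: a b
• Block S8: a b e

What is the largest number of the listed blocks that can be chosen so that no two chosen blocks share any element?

3

S3, S5, S6 are pairwise disjoint (S3={b,d,h,j}; S5={c,e,g}; S6={a,f}).
Every remaining block overlaps one of these, and no 4 of the listed blocks are pairwise disjoint, so 3 is the maximum.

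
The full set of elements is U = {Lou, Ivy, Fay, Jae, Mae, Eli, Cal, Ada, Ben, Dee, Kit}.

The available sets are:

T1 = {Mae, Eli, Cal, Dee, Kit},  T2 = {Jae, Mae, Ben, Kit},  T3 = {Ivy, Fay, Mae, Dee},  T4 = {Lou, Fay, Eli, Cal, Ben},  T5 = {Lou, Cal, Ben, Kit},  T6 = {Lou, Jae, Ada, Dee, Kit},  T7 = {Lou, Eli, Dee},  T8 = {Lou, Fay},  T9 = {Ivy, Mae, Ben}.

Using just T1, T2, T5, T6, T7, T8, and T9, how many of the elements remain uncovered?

0

Union of T1, T2, T5, T6, T7, T8, T9 = {Lou, Ivy, Fay, Jae, Mae, Eli, Cal, Ada, Ben, Dee, Kit} — that's every element, so 0 are uncovered.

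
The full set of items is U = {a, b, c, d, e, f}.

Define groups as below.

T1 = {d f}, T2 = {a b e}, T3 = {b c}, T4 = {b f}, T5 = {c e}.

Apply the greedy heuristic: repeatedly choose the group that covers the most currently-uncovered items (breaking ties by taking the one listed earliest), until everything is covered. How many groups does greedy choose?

3

Greedy: pick T2 (covers 3 new) → pick T1 (covers 2 new) → pick T3 (covers 1 new). Total picks: 3.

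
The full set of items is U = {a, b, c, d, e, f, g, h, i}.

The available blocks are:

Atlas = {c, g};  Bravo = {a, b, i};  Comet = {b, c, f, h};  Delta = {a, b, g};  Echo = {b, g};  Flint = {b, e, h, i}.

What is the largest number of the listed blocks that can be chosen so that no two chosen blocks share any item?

Atlas, Flint are pairwise disjoint (Atlas={c,g}; Flint={b,e,h,i}).
Every remaining block overlaps one of these, and no 3 of the listed blocks are pairwise disjoint, so 2 is the maximum.

2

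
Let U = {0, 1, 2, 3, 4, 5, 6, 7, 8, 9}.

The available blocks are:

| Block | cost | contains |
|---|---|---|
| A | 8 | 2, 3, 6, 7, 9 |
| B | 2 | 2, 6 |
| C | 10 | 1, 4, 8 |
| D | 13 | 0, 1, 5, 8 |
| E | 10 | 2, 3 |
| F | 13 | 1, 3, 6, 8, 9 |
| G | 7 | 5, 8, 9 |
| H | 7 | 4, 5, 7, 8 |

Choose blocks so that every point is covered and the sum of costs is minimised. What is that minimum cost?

28

A, D, H together cover every point (A ∪ D ∪ H = {0, 1, 2, 3, 4, 5, 6, 7, 8, 9}); total cost 8 + 13 + 7 = 28.
The greedy pick B, H, A, D costs 30; no covering selection beats 28.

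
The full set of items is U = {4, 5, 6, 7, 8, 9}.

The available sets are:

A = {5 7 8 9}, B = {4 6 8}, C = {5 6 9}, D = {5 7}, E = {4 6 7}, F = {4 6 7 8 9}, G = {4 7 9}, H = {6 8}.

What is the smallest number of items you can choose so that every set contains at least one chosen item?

2

The 2 items {6, 7} hit every set.
The sets D, H are pairwise disjoint, so any hitting set needs a separate item for each — at least 2. Hence 2 is optimal.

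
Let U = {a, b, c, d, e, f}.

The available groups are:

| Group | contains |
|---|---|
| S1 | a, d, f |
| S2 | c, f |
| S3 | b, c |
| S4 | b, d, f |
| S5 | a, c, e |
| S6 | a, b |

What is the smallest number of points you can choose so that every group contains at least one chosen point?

3

H = {b, c, d} meets every group (each contains at least one member of H), and |H| = 3.
No choice of 2 points meets every group, so 3 is the minimum.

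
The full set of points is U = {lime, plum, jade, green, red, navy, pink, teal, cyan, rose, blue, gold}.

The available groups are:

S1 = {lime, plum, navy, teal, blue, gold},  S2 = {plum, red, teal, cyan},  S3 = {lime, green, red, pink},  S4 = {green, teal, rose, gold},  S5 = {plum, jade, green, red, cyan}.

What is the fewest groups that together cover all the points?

S1, S3, S4, and S5 cover everything between them: the union {lime, plum, jade, green, red, navy, pink, teal, cyan, rose, blue, gold} is all of U.
No 3 of the 5 groups cover everything (all 10 combinations miss at least one point), so 4 is optimal.

4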